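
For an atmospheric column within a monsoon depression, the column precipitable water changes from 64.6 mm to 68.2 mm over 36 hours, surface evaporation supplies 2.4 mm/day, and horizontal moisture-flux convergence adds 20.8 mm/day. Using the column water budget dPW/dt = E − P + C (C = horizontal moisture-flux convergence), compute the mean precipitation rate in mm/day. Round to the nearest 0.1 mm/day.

P ≈ 20.8 mm/day

dPW/dt = (68.2 − 64.6) mm / (36/24 day) = +2.400 mm/day.
P = E + C − dPW/dt = 2.4 + (20.8) − (+2.400) = 20.8 mm/day.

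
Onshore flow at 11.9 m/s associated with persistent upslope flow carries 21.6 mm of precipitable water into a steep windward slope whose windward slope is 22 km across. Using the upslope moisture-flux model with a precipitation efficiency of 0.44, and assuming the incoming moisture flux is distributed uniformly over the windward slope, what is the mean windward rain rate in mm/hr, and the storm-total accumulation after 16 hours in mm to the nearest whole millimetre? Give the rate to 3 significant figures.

R ≈ 18.5 mm/hr; total ≈ 296 mm

Incoming column moisture flux per unit ridge length: F = V × PW = 11.9 × 21.6 = 257.04 mm·m/s.
Spread over the 22 km slope with efficiency ε = 0.44: R = ε·F/W = 0.44 × 257.04 / 22000 m = 5.141e-03 mm/s.
R = 5.141e-03 × 3600 = 18.5 mm/hr.
Over 16 h: total = 18.5 × 16 = 296 mm.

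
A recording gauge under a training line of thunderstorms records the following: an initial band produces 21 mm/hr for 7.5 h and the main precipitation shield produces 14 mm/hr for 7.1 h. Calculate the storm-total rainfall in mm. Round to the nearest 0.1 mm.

Total = Σ Rᵢ Δtᵢ = 21 × 7.5 + 14 × 7.1
      = 157.5 + 99.4 = 256.9 mm.

total ≈ 256.9 mm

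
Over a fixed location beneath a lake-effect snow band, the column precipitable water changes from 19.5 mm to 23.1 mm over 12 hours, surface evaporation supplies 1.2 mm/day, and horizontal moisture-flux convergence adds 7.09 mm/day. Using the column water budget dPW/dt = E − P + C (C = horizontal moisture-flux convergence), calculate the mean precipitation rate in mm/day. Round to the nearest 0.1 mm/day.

dPW/dt = (23.1 − 19.5) mm / (12/24 day) = +7.200 mm/day.
P = E + C − dPW/dt = 1.2 + (7.09) − (+7.200) = 1.1 mm/day.

P ≈ 1.1 mm/day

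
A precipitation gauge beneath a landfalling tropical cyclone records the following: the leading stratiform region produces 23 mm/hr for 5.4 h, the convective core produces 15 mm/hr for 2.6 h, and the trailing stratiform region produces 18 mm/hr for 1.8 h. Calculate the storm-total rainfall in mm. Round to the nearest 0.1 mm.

Total = Σ Rᵢ Δtᵢ = 23 × 5.4 + 15 × 2.6 + 18 × 1.8
      = 124.2 + 39 + 32.4 = 195.6 mm.

total ≈ 195.6 mm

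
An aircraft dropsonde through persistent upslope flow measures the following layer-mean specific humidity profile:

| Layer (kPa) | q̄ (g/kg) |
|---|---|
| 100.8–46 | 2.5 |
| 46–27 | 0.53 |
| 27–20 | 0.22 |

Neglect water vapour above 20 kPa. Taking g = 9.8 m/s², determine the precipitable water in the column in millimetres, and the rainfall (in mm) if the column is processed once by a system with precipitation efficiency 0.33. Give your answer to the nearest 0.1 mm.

Precipitable water is the column-integrated vapour mass per unit area: PW = (1/g) Σ q̄ Δp, with q in kg/kg and Δp in Pa (1 kg/m² of water = 1 mm).
Layer 100.8–46 kPa: Δp = 548 hPa = 54800 Pa, q̄ = 0.0025 kg/kg → 0.0025 × 54800 / 9.8 = 13.98 mm
Layer 46–27 kPa: Δp = 190 hPa = 19000 Pa, q̄ = 0.00053 kg/kg → 0.00053 × 19000 / 9.8 = 1.03 mm
Layer 27–20 kPa: Δp = 70 hPa = 7000 Pa, q̄ = 0.00022 kg/kg → 0.00022 × 7000 / 9.8 = 0.16 mm
PW = 13.98 + 1.03 + 0.16 = 15.17 ≈ 15.2 mm.
Rainfall = ε × PW = 0.33 × 15.2 = 5.0 mm.

PW ≈ 15.2 mm; rainfall ≈ 5.0 mm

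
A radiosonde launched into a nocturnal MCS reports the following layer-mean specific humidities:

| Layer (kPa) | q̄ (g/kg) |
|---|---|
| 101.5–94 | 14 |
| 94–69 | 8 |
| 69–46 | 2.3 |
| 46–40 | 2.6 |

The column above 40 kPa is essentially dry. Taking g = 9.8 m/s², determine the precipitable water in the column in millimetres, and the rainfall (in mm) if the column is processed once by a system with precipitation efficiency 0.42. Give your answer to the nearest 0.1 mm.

PW ≈ 38.1 mm; rainfall ≈ 16.0 mm

Precipitable water is the column-integrated vapour mass per unit area: PW = (1/g) Σ q̄ Δp, with q in kg/kg and Δp in Pa (1 kg/m² of water = 1 mm).
Layer 101.5–94 kPa: Δp = 75 hPa = 7500 Pa, q̄ = 0.014 kg/kg → 0.014 × 7500 / 9.8 = 10.71 mm
Layer 94–69 kPa: Δp = 250 hPa = 25000 Pa, q̄ = 0.008 kg/kg → 0.008 × 25000 / 9.8 = 20.41 mm
Layer 69–46 kPa: Δp = 230 hPa = 23000 Pa, q̄ = 0.0023 kg/kg → 0.0023 × 23000 / 9.8 = 5.40 mm
Layer 46–40 kPa: Δp = 60 hPa = 6000 Pa, q̄ = 0.0026 kg/kg → 0.0026 × 6000 / 9.8 = 1.59 mm
PW = 10.71 + 20.41 + 5.40 + 1.59 = 38.11 ≈ 38.1 mm.
Rainfall = ε × PW = 0.42 × 38.1 = 16.0 mm.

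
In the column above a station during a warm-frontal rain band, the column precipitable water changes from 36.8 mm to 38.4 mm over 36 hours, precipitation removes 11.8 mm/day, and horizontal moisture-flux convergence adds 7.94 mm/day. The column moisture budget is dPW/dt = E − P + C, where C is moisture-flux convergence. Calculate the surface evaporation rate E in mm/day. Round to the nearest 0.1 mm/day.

dPW/dt = (38.4 − 36.8) mm / (36/24 day) = +1.067 mm/day.
E = dPW/dt + P − C = (+1.067) + 11.8 − (7.94) = 4.9 mm/day.

E ≈ 4.9 mm/day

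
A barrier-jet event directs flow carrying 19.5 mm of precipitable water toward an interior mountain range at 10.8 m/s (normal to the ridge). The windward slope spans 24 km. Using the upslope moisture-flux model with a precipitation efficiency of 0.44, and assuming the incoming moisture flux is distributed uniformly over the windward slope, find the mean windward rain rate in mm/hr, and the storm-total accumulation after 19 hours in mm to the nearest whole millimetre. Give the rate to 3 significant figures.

R ≈ 13.9 mm/hr; total ≈ 264 mm

Incoming column moisture flux per unit ridge length: F = V × PW = 10.8 × 19.5 = 210.6 mm·m/s.
Spread over the 24 km slope with efficiency ε = 0.44: R = ε·F/W = 0.44 × 210.6 / 24000 m = 3.861e-03 mm/s.
R = 3.861e-03 × 3600 = 13.9 mm/hr.
Over 19 h: total = 13.9 × 19 = 264.1 ≈ 264 mm.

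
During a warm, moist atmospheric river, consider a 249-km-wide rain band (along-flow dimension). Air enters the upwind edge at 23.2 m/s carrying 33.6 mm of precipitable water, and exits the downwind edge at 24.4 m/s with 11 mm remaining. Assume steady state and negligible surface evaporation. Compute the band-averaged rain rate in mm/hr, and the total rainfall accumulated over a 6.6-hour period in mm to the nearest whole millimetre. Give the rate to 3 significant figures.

R ≈ 7.39 mm/hr; total ≈ 49 mm

Column moisture flux per unit crosswind length is F = V × PW.
Inflow: F_in = 23.2 × 33.6 = 779.52 mm·m/s
Outflow: F_out = 24.4 × 11 = 268.4 mm·m/s
Steady-state rate R = (F_in − F_out)/L = (779.52 − 268.4) / 249000 m = 2.053e-03 mm/s.
R = 2.053e-03 × 3600 = 7.39 mm/hr.
Over 6.6 h: total = 7.39 × 6.6 = 48.774 ≈ 49 mm.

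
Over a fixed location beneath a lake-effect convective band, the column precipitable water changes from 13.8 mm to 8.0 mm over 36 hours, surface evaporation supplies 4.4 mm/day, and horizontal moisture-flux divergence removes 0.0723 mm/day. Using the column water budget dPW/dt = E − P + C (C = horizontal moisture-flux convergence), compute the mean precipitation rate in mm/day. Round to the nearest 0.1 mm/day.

P ≈ 8.2 mm/day

dPW/dt = (8.0 − 13.8) mm / (36/24 day) = -3.867 mm/day.
P = E + C − dPW/dt = 4.4 + (-0.0723) − (-3.867) = 8.2 mm/day.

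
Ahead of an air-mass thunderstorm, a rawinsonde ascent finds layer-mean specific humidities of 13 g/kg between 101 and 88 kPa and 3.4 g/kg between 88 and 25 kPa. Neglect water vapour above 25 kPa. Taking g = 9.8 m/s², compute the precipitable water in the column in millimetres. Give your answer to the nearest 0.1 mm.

Precipitable water is the column-integrated vapour mass per unit area: PW = (1/g) Σ q̄ Δp, with q in kg/kg and Δp in Pa (1 kg/m² of water = 1 mm).
Layer 101–88 kPa: Δp = 130 hPa = 13000 Pa, q̄ = 0.013 kg/kg → 0.013 × 13000 / 9.8 = 17.24 mm
Layer 88–25 kPa: Δp = 630 hPa = 63000 Pa, q̄ = 0.0034 kg/kg → 0.0034 × 63000 / 9.8 = 21.86 mm
PW = 17.24 + 21.86 = 39.10 ≈ 39.1 mm.

PW ≈ 39.1 mm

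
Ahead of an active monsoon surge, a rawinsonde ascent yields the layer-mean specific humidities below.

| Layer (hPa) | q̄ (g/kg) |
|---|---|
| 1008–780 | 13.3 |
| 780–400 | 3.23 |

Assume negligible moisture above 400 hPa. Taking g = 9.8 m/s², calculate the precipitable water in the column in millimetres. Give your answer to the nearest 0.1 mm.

Precipitable water is the column-integrated vapour mass per unit area: PW = (1/g) Σ q̄ Δp, with q in kg/kg and Δp in Pa (1 kg/m² of water = 1 mm).
Layer 1008–780 hPa: Δp = 228 hPa = 22800 Pa, q̄ = 0.0133 kg/kg → 0.0133 × 22800 / 9.8 = 30.94 mm
Layer 780–400 hPa: Δp = 380 hPa = 38000 Pa, q̄ = 0.00323 kg/kg → 0.00323 × 38000 / 9.8 = 12.52 mm
PW = 30.94 + 12.52 = 43.46 ≈ 43.5 mm.

PW ≈ 43.5 mm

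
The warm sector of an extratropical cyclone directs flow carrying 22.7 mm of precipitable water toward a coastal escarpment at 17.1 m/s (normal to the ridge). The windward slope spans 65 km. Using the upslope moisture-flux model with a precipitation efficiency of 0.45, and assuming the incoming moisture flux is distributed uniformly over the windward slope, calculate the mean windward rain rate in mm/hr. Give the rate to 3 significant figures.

R ≈ 9.67 mm/hr

Incoming column moisture flux per unit ridge length: F = V × PW = 17.1 × 22.7 = 388.17 mm·m/s.
Spread over the 65 km slope with efficiency ε = 0.45: R = ε·F/W = 0.45 × 388.17 / 65000 m = 2.687e-03 mm/s.
R = 2.687e-03 × 3600 = 9.67 mm/hr.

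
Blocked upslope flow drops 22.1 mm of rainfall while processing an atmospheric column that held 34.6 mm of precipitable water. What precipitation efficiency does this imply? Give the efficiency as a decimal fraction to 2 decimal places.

ε ≈ 0.64

ε = rainfall / PW = 22.1 / 34.6 = 0.64.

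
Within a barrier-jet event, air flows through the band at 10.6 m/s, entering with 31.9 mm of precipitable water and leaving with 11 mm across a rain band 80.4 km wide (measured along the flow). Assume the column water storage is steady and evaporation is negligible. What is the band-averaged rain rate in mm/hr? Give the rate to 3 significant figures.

R ≈ 9.92 mm/hr

Column moisture flux per unit crosswind length is F = V × PW.
Inflow: F_in = 10.6 × 31.9 = 338.14 mm·m/s
Outflow: F_out = 10.6 × 11 = 116.6 mm·m/s
Steady-state rate R = (F_in − F_out)/L = (338.14 − 116.6) / 80400 m = 2.755e-03 mm/s.
R = 2.755e-03 × 3600 = 9.92 mm/hr.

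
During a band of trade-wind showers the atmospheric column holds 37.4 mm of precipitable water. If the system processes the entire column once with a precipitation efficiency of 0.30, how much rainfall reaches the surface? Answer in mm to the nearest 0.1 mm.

Rainfall = ε × PW = 0.30 × 37.4 = 11.2 mm.

rainfall ≈ 11.2 mm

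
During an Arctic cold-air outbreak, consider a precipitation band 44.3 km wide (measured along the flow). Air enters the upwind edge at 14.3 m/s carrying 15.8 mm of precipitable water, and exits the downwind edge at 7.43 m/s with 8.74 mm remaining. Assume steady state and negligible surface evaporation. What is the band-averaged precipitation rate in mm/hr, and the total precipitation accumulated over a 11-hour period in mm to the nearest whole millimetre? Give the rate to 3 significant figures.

Column moisture flux per unit crosswind length is F = V × PW.
Inflow: F_in = 14.3 × 15.8 = 225.94 mm·m/s
Outflow: F_out = 7.43 × 8.74 = 64.9382 mm·m/s
Steady-state rate R = (F_in − F_out)/L = (225.94 − 64.9382) / 44300 m = 3.634e-03 mm/s.
R = 3.634e-03 × 3600 = 13.1 mm/hr.
Over 11 h: total = 13.1 × 11 = 144.1 ≈ 144 mm.

R ≈ 13.1 mm/hr; total ≈ 144 mm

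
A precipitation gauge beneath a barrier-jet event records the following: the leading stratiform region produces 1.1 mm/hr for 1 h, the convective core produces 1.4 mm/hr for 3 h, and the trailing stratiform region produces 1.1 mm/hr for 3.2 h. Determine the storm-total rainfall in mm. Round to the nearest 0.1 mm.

Total = Σ Rᵢ Δtᵢ = 1.1 × 1 + 1.4 × 3 + 1.1 × 3.2
      = 1.1 + 4.2 + 3.52 = 8.8 mm.

total ≈ 8.8 mm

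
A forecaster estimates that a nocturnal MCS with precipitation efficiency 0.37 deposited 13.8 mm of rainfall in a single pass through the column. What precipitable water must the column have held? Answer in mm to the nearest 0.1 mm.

PW ≈ 37.3 mm

PW = rainfall / ε = 13.8 / 0.37 = 37.3 mm.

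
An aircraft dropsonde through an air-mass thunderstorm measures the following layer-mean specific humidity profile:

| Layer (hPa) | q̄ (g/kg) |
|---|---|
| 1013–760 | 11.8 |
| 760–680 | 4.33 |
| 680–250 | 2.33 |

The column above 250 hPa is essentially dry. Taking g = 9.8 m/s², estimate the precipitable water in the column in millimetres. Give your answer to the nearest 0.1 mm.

Precipitable water is the column-integrated vapour mass per unit area: PW = (1/g) Σ q̄ Δp, with q in kg/kg and Δp in Pa (1 kg/m² of water = 1 mm).
Layer 1013–760 hPa: Δp = 253 hPa = 25300 Pa, q̄ = 0.0118 kg/kg → 0.0118 × 25300 / 9.8 = 30.46 mm
Layer 760–680 hPa: Δp = 80 hPa = 8000 Pa, q̄ = 0.00433 kg/kg → 0.00433 × 8000 / 9.8 = 3.53 mm
Layer 680–250 hPa: Δp = 430 hPa = 43000 Pa, q̄ = 0.00233 kg/kg → 0.00233 × 43000 / 9.8 = 10.22 mm
PW = 30.46 + 3.53 + 10.22 = 44.21 ≈ 44.2 mm.

PW ≈ 44.2 mm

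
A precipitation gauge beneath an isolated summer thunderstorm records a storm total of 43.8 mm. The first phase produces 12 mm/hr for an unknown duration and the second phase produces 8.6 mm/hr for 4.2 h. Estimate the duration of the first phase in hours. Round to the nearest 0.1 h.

Known phases: 8.6 × 4.2 = 36.12 mm.
Remaining depth = 43.8 − 36.12 = 7.68 mm.
Duration = 7.68 / 12 = 0.6 h.

duration ≈ 0.6 h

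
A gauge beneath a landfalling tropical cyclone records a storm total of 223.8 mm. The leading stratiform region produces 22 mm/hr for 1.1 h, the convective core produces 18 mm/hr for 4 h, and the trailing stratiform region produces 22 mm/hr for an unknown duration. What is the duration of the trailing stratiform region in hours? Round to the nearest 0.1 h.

duration ≈ 5.8 h

Known phases: 22 × 1.1 + 18 × 4 = 24.2 + 72 = 96.2 mm.
Remaining depth = 223.8 − 96.2 = 127.6 mm.
Duration = 127.6 / 22 = 5.8 h.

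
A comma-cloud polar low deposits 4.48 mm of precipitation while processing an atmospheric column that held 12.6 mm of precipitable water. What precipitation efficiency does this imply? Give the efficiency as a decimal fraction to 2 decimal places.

ε = precipitation / PW = 4.48 / 12.6 = 0.36.

ε ≈ 0.36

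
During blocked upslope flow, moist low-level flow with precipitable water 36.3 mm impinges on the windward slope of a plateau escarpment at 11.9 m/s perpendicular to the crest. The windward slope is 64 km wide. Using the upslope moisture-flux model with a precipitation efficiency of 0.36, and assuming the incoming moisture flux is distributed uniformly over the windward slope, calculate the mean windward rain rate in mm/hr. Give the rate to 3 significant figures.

R ≈ 8.75 mm/hr

Incoming column moisture flux per unit ridge length: F = V × PW = 11.9 × 36.3 = 431.97 mm·m/s.
Spread over the 64 km slope with efficiency ε = 0.36: R = ε·F/W = 0.36 × 431.97 / 64000 m = 2.430e-03 mm/s.
R = 2.430e-03 × 3600 = 8.75 mm/hr.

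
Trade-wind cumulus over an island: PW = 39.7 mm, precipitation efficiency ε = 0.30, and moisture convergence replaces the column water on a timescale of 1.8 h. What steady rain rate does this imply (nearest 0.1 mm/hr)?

R ≈ 6.6 mm/hr

Each overturning extracts ε × PW = 0.30 × 39.7 = 11.91 mm.
Rate = ε·PW / τ = 11.91 / 1.8 h = 6.6 mm/hr.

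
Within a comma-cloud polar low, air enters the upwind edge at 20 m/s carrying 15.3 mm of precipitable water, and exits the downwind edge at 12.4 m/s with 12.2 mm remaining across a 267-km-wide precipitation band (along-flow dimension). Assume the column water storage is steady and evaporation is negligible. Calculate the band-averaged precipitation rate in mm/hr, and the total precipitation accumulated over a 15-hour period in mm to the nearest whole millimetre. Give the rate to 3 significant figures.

R ≈ 2.09 mm/hr; total ≈ 31 mm

Column moisture flux per unit crosswind length is F = V × PW.
Inflow: F_in = 20 × 15.3 = 306 mm·m/s
Outflow: F_out = 12.4 × 12.2 = 151.28 mm·m/s
Steady-state rate R = (F_in − F_out)/L = (306 − 151.28) / 267000 m = 5.795e-04 mm/s.
R = 5.795e-04 × 3600 = 2.09 mm/hr.
Over 15 h: total = 2.09 × 15 = 31.35 ≈ 31 mm.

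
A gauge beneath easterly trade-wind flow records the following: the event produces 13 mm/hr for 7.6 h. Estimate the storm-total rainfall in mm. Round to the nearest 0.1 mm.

Total = Σ Rᵢ Δtᵢ = 13 × 7.6
      = 98.8 = 98.8 mm.

total ≈ 98.8 mm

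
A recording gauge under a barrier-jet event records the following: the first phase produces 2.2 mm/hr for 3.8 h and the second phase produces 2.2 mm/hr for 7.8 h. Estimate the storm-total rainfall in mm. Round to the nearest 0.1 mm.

Total = Σ Rᵢ Δtᵢ = 2.2 × 3.8 + 2.2 × 7.8
      = 8.36 + 17.16 = 25.5 mm.

total ≈ 25.5 mm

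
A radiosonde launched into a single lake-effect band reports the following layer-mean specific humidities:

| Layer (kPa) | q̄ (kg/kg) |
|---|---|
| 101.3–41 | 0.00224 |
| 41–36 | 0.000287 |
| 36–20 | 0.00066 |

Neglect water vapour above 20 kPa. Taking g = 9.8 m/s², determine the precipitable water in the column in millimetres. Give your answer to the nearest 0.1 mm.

PW ≈ 15.0 mm

Precipitable water is the column-integrated vapour mass per unit area: PW = (1/g) Σ q̄ Δp, with q in kg/kg and Δp in Pa (1 kg/m² of water = 1 mm).
Layer 101.3–41 kPa: Δp = 603 hPa = 60300 Pa, q̄ = 0.00224 kg/kg → 0.00224 × 60300 / 9.8 = 13.78 mm
Layer 41–36 kPa: Δp = 50 hPa = 5000 Pa, q̄ = 0.000287 kg/kg → 0.000287 × 5000 / 9.8 = 0.15 mm
Layer 36–20 kPa: Δp = 160 hPa = 16000 Pa, q̄ = 0.00066 kg/kg → 0.00066 × 16000 / 9.8 = 1.08 mm
PW = 13.78 + 0.15 + 1.08 = 15.01 ≈ 15.0 mm.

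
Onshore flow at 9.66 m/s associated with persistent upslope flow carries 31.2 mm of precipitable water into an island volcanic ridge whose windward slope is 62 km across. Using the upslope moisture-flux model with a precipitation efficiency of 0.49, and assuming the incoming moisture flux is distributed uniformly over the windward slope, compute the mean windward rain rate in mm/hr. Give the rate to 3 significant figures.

Incoming column moisture flux per unit ridge length: F = V × PW = 9.66 × 31.2 = 301.392 mm·m/s.
Spread over the 62 km slope with efficiency ε = 0.49: R = ε·F/W = 0.49 × 301.392 / 62000 m = 2.382e-03 mm/s.
R = 2.382e-03 × 3600 = 8.58 mm/hr.

R ≈ 8.58 mm/hr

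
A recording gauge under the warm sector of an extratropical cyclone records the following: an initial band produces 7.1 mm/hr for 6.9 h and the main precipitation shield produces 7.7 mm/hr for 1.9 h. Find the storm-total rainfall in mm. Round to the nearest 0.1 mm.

Total = Σ Rᵢ Δtᵢ = 7.1 × 6.9 + 7.7 × 1.9
      = 48.99 + 14.63 = 63.6 mm.

total ≈ 63.6 mm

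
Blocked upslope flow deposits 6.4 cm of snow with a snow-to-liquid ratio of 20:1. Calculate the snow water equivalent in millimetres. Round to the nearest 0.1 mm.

SWE = snow depth / ratio = 6.4 cm / 20 = 0.320 cm = 3.2 mm.

SWE ≈ 3.2 mm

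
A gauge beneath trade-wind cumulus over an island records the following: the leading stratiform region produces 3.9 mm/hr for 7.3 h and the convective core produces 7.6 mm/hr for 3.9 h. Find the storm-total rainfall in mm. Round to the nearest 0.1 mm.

total ≈ 58.1 mm

Total = Σ Rᵢ Δtᵢ = 3.9 × 7.3 + 7.6 × 3.9
      = 28.47 + 29.64 = 58.1 mm.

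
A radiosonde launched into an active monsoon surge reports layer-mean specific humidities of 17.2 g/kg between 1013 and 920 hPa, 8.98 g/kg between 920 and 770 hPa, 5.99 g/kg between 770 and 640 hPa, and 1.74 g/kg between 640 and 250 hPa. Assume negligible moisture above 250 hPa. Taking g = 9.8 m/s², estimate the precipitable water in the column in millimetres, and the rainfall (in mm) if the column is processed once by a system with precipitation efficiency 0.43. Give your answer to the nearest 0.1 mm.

Precipitable water is the column-integrated vapour mass per unit area: PW = (1/g) Σ q̄ Δp, with q in kg/kg and Δp in Pa (1 kg/m² of water = 1 mm).
Layer 1013–920 hPa: Δp = 93 hPa = 9300 Pa, q̄ = 0.0172 kg/kg → 0.0172 × 9300 / 9.8 = 16.32 mm
Layer 920–770 hPa: Δp = 150 hPa = 15000 Pa, q̄ = 0.00898 kg/kg → 0.00898 × 15000 / 9.8 = 13.74 mm
Layer 770–640 hPa: Δp = 130 hPa = 13000 Pa, q̄ = 0.00599 kg/kg → 0.00599 × 13000 / 9.8 = 7.95 mm
Layer 640–250 hPa: Δp = 390 hPa = 39000 Pa, q̄ = 0.00174 kg/kg → 0.00174 × 39000 / 9.8 = 6.92 mm
PW = 16.32 + 13.74 + 7.95 + 6.92 = 44.93 ≈ 44.9 mm.
Rainfall = ε × PW = 0.43 × 44.9 = 19.3 mm.

PW ≈ 44.9 mm; rainfall ≈ 19.3 mm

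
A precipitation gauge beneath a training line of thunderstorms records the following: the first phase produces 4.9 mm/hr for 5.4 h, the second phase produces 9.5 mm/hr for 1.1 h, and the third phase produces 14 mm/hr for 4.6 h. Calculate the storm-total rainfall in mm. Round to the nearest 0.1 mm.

total ≈ 101.3 mm

Total = Σ Rᵢ Δtᵢ = 4.9 × 5.4 + 9.5 × 1.1 + 14 × 4.6
      = 26.46 + 10.45 + 64.4 = 101.3 mm.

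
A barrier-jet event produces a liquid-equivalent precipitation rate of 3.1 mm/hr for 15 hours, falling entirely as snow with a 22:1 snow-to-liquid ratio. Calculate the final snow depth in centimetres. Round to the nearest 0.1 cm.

snow depth ≈ 102.3 cm

Liquid-equivalent depth = 3.1 × 15 = 46.5 mm.
Snow depth = 46.5 mm × 22 = 1023 mm = 102.3 cm.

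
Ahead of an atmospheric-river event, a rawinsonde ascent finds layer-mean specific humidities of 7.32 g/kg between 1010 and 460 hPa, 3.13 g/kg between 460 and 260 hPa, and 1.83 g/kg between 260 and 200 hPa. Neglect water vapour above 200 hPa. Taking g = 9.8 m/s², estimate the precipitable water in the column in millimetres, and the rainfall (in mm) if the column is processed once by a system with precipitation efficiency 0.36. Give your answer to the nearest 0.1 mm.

PW ≈ 48.6 mm; rainfall ≈ 17.5 mm

Precipitable water is the column-integrated vapour mass per unit area: PW = (1/g) Σ q̄ Δp, with q in kg/kg and Δp in Pa (1 kg/m² of water = 1 mm).
Layer 1010–460 hPa: Δp = 550 hPa = 55000 Pa, q̄ = 0.00732 kg/kg → 0.00732 × 55000 / 9.8 = 41.08 mm
Layer 460–260 hPa: Δp = 200 hPa = 20000 Pa, q̄ = 0.00313 kg/kg → 0.00313 × 20000 / 9.8 = 6.39 mm
Layer 260–200 hPa: Δp = 60 hPa = 6000 Pa, q̄ = 0.00183 kg/kg → 0.00183 × 6000 / 9.8 = 1.12 mm
PW = 41.08 + 6.39 + 1.12 = 48.59 ≈ 48.6 mm.
Rainfall = ε × PW = 0.36 × 48.6 = 17.5 mm.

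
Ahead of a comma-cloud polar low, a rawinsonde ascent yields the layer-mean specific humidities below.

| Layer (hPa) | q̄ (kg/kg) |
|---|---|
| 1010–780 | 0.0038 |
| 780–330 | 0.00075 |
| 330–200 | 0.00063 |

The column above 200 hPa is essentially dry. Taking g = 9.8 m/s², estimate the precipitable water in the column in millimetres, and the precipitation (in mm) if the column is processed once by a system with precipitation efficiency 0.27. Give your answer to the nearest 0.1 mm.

Precipitable water is the column-integrated vapour mass per unit area: PW = (1/g) Σ q̄ Δp, with q in kg/kg and Δp in Pa (1 kg/m² of water = 1 mm).
Layer 1010–780 hPa: Δp = 230 hPa = 23000 Pa, q̄ = 0.0038 kg/kg → 0.0038 × 23000 / 9.8 = 8.92 mm
Layer 780–330 hPa: Δp = 450 hPa = 45000 Pa, q̄ = 0.00075 kg/kg → 0.00075 × 45000 / 9.8 = 3.44 mm
Layer 330–200 hPa: Δp = 130 hPa = 13000 Pa, q̄ = 0.00063 kg/kg → 0.00063 × 13000 / 9.8 = 0.84 mm
PW = 8.92 + 3.44 + 0.84 = 13.20 ≈ 13.2 mm.
Precipitation = ε × PW = 0.27 × 13.2 = 3.6 mm.

PW ≈ 13.2 mm; precipitation ≈ 3.6 mm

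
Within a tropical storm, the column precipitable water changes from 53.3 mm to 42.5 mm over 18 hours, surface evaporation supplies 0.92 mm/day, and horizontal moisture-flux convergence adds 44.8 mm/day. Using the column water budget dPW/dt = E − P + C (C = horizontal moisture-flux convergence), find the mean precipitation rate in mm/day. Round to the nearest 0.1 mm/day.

P ≈ 60.1 mm/day

dPW/dt = (42.5 − 53.3) mm / (18/24 day) = -14.400 mm/day.
P = E + C − dPW/dt = 0.92 + (44.8) − (-14.400) = 60.1 mm/day.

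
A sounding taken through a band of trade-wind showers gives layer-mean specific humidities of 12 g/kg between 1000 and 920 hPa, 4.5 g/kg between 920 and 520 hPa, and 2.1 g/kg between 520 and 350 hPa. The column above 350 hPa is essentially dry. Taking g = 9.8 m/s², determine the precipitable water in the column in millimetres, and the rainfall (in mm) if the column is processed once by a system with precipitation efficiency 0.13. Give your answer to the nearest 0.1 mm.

PW ≈ 31.8 mm; rainfall ≈ 4.1 mm

Precipitable water is the column-integrated vapour mass per unit area: PW = (1/g) Σ q̄ Δp, with q in kg/kg and Δp in Pa (1 kg/m² of water = 1 mm).
Layer 1000–920 hPa: Δp = 80 hPa = 8000 Pa, q̄ = 0.012 kg/kg → 0.012 × 8000 / 9.8 = 9.80 mm
Layer 920–520 hPa: Δp = 400 hPa = 40000 Pa, q̄ = 0.0045 kg/kg → 0.0045 × 40000 / 9.8 = 18.37 mm
Layer 520–350 hPa: Δp = 170 hPa = 17000 Pa, q̄ = 0.0021 kg/kg → 0.0021 × 17000 / 9.8 = 3.64 mm
PW = 9.80 + 18.37 + 3.64 = 31.81 ≈ 31.8 mm.
Rainfall = ε × PW = 0.13 × 31.8 = 4.1 mm.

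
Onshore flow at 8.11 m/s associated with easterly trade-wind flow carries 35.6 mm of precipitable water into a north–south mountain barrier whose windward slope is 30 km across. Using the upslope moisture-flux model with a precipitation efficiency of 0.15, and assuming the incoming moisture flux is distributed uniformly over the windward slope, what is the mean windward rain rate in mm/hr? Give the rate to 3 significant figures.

R ≈ 5.20 mm/hr

Incoming column moisture flux per unit ridge length: F = V × PW = 8.11 × 35.6 = 288.716 mm·m/s.
Spread over the 30 km slope with efficiency ε = 0.15: R = ε·F/W = 0.15 × 288.716 / 30000 m = 1.444e-03 mm/s.
R = 1.444e-03 × 3600 = 5.20 mm/hr.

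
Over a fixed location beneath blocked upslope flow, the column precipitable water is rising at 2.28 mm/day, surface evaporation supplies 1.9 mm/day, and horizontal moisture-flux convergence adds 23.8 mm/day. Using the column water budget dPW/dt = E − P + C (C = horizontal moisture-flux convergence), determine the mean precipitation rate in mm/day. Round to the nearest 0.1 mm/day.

dPW/dt = +2.28 mm/day.
P = E + C − dPW/dt = 1.9 + (23.8) − (+2.28) = 23.4 mm/day.

P ≈ 23.4 mm/day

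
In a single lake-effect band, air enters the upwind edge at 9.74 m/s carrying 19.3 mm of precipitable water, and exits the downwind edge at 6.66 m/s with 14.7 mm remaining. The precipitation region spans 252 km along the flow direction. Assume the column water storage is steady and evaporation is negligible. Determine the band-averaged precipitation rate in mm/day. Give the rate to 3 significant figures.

R ≈ 30.9 mm/day

Column moisture flux per unit crosswind length is F = V × PW.
Inflow: F_in = 9.74 × 19.3 = 187.982 mm·m/s
Outflow: F_out = 6.66 × 14.7 = 97.902 mm·m/s
Steady-state rate R = (F_in − F_out)/L = (187.982 − 97.902) / 252000 m = 3.575e-04 mm/s.
R = 3.575e-04 × 3600 × 24 = 30.9 mm/day.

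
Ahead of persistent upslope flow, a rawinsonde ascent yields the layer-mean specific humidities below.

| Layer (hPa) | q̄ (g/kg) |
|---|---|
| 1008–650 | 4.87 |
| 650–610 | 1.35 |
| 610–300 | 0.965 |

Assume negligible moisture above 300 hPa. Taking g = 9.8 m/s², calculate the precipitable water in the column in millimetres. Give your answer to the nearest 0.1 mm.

Precipitable water is the column-integrated vapour mass per unit area: PW = (1/g) Σ q̄ Δp, with q in kg/kg and Δp in Pa (1 kg/m² of water = 1 mm).
Layer 1008–650 hPa: Δp = 358 hPa = 35800 Pa, q̄ = 0.00487 kg/kg → 0.00487 × 35800 / 9.8 = 17.79 mm
Layer 650–610 hPa: Δp = 40 hPa = 4000 Pa, q̄ = 0.00135 kg/kg → 0.00135 × 4000 / 9.8 = 0.55 mm
Layer 610–300 hPa: Δp = 310 hPa = 31000 Pa, q̄ = 0.000965 kg/kg → 0.000965 × 31000 / 9.8 = 3.05 mm
PW = 17.79 + 0.55 + 3.05 = 21.39 ≈ 21.4 mm.

PW ≈ 21.4 mm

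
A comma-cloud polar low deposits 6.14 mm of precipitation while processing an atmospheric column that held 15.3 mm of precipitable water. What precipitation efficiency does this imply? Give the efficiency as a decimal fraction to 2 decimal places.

ε = precipitation / PW = 6.14 / 15.3 = 0.40.

ε ≈ 0.40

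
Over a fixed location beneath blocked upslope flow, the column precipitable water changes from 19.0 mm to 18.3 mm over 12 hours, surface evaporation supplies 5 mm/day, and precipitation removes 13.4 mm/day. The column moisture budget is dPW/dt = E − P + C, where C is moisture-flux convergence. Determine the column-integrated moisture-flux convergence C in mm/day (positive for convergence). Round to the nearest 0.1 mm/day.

C ≈ 7.0 mm/day

dPW/dt = (18.3 − 19.0) mm / (12/24 day) = -1.400 mm/day.
C = dPW/dt − E + P = (-1.400) − 5 + 13.4 = 7.0 mm/day.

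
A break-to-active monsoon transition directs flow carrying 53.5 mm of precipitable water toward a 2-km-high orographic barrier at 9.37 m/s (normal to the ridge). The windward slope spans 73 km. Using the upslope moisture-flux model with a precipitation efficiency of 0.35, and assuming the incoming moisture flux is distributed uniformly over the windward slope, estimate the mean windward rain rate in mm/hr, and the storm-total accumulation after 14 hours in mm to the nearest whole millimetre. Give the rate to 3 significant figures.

R ≈ 8.65 mm/hr; total ≈ 121 mm

Incoming column moisture flux per unit ridge length: F = V × PW = 9.37 × 53.5 = 501.295 mm·m/s.
Spread over the 73 km slope with efficiency ε = 0.35: R = ε·F/W = 0.35 × 501.295 / 73000 m = 2.403e-03 mm/s.
R = 2.403e-03 × 3600 = 8.65 mm/hr.
Over 14 h: total = 8.65 × 14 = 121.1 ≈ 121 mm.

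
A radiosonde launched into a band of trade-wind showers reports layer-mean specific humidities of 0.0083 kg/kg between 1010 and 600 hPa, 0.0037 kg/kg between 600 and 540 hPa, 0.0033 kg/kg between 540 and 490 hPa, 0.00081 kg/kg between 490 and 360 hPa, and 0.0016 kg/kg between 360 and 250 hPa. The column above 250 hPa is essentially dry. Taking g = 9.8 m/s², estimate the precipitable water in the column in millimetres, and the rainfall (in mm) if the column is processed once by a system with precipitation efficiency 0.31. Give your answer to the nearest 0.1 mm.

Precipitable water is the column-integrated vapour mass per unit area: PW = (1/g) Σ q̄ Δp, with q in kg/kg and Δp in Pa (1 kg/m² of water = 1 mm).
Layer 1010–600 hPa: Δp = 410 hPa = 41000 Pa, q̄ = 0.0083 kg/kg → 0.0083 × 41000 / 9.8 = 34.72 mm
Layer 600–540 hPa: Δp = 60 hPa = 6000 Pa, q̄ = 0.0037 kg/kg → 0.0037 × 6000 / 9.8 = 2.27 mm
Layer 540–490 hPa: Δp = 50 hPa = 5000 Pa, q̄ = 0.0033 kg/kg → 0.0033 × 5000 / 9.8 = 1.68 mm
Layer 490–360 hPa: Δp = 130 hPa = 13000 Pa, q̄ = 0.00081 kg/kg → 0.00081 × 13000 / 9.8 = 1.07 mm
Layer 360–250 hPa: Δp = 110 hPa = 11000 Pa, q̄ = 0.0016 kg/kg → 0.0016 × 11000 / 9.8 = 1.80 mm
PW = 34.72 + 2.27 + 1.68 + 1.07 + 1.80 = 41.54 ≈ 41.5 mm.
Rainfall = ε × PW = 0.31 × 41.5 = 12.9 mm.

PW ≈ 41.5 mm; rainfall ≈ 12.9 mm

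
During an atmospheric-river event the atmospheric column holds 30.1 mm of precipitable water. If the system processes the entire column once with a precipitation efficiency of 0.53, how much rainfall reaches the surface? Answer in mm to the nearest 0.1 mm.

rainfall ≈ 16.0 mm

Rainfall = ε × PW = 0.53 × 30.1 = 16.0 mm.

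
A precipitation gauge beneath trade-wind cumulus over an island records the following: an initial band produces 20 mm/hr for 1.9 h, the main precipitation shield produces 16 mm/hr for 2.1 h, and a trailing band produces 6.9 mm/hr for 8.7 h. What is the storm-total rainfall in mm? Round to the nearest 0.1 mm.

total ≈ 131.6 mm

Total = Σ Rᵢ Δtᵢ = 20 × 1.9 + 16 × 2.1 + 6.9 × 8.7
      = 38 + 33.6 + 60.03 = 131.6 mm.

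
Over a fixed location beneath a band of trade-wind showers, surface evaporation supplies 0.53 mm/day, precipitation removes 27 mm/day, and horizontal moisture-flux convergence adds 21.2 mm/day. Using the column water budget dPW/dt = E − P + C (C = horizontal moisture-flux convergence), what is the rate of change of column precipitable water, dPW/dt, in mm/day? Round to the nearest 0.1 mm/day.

dPW/dt ≈ -5.3 mm/day

dPW/dt = E − P + C = 0.53 − 27 + (21.2) = -5.3 mm/day.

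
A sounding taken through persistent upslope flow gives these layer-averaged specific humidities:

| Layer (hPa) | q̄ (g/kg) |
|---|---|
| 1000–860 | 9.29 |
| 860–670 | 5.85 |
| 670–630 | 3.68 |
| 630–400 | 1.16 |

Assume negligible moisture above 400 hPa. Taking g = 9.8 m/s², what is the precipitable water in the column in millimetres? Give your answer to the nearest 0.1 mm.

PW ≈ 28.8 mm

Precipitable water is the column-integrated vapour mass per unit area: PW = (1/g) Σ q̄ Δp, with q in kg/kg and Δp in Pa (1 kg/m² of water = 1 mm).
Layer 1000–860 hPa: Δp = 140 hPa = 14000 Pa, q̄ = 0.00929 kg/kg → 0.00929 × 14000 / 9.8 = 13.27 mm
Layer 860–670 hPa: Δp = 190 hPa = 19000 Pa, q̄ = 0.00585 kg/kg → 0.00585 × 19000 / 9.8 = 11.34 mm
Layer 670–630 hPa: Δp = 40 hPa = 4000 Pa, q̄ = 0.00368 kg/kg → 0.00368 × 4000 / 9.8 = 1.50 mm
Layer 630–400 hPa: Δp = 230 hPa = 23000 Pa, q̄ = 0.00116 kg/kg → 0.00116 × 23000 / 9.8 = 2.72 mm
PW = 13.27 + 11.34 + 1.50 + 2.72 = 28.83 ≈ 28.8 mm.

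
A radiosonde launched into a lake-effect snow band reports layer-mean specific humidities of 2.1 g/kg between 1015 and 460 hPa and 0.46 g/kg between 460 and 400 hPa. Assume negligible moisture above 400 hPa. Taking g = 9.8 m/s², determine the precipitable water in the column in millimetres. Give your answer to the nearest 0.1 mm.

Precipitable water is the column-integrated vapour mass per unit area: PW = (1/g) Σ q̄ Δp, with q in kg/kg and Δp in Pa (1 kg/m² of water = 1 mm).
Layer 1015–460 hPa: Δp = 555 hPa = 55500 Pa, q̄ = 0.0021 kg/kg → 0.0021 × 55500 / 9.8 = 11.89 mm
Layer 460–400 hPa: Δp = 60 hPa = 6000 Pa, q̄ = 0.00046 kg/kg → 0.00046 × 6000 / 9.8 = 0.28 mm
PW = 11.89 + 0.28 = 12.17 ≈ 12.2 mm.

PW ≈ 12.2 mm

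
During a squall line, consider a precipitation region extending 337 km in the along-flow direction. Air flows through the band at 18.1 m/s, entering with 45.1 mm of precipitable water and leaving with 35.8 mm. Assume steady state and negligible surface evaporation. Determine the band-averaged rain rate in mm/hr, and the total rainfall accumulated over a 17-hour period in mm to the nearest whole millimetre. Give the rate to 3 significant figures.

R ≈ 1.80 mm/hr; total ≈ 31 mm

Column moisture flux per unit crosswind length is F = V × PW.
Inflow: F_in = 18.1 × 45.1 = 816.31 mm·m/s
Outflow: F_out = 18.1 × 35.8 = 647.98 mm·m/s
Steady-state rate R = (F_in − F_out)/L = (816.31 − 647.98) / 337000 m = 4.995e-04 mm/s.
R = 4.995e-04 × 3600 = 1.80 mm/hr.
Over 17 h: total = 1.80 × 17 = 30.6 ≈ 31 mm.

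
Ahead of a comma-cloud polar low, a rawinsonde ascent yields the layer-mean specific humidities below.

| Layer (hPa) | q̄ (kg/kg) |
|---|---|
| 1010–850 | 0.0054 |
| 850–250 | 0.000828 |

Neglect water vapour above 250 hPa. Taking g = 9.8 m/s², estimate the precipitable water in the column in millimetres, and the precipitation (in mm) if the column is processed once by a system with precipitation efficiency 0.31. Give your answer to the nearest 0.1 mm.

Precipitable water is the column-integrated vapour mass per unit area: PW = (1/g) Σ q̄ Δp, with q in kg/kg and Δp in Pa (1 kg/m² of water = 1 mm).
Layer 1010–850 hPa: Δp = 160 hPa = 16000 Pa, q̄ = 0.0054 kg/kg → 0.0054 × 16000 / 9.8 = 8.82 mm
Layer 850–250 hPa: Δp = 600 hPa = 60000 Pa, q̄ = 0.000828 kg/kg → 0.000828 × 60000 / 9.8 = 5.07 mm
PW = 8.82 + 5.07 = 13.89 ≈ 13.9 mm.
Precipitation = ε × PW = 0.31 × 13.9 = 4.3 mm.

PW ≈ 13.9 mm; precipitation ≈ 4.3 mm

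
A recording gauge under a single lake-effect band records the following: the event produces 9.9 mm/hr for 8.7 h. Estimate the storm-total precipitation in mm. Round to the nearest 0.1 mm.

total ≈ 86.1 mm

Total = Σ Rᵢ Δtᵢ = 9.9 × 8.7
      = 86.13 = 86.1 mm.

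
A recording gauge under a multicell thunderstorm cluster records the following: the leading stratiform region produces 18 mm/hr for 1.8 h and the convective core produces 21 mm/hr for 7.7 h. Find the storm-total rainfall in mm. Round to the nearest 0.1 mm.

Total = Σ Rᵢ Δtᵢ = 18 × 1.8 + 21 × 7.7
      = 32.4 + 161.7 = 194.1 mm.

total ≈ 194.1 mm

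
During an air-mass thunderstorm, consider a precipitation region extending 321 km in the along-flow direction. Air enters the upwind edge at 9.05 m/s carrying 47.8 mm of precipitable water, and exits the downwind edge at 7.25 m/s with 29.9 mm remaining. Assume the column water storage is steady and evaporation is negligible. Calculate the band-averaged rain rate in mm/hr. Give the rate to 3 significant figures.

R ≈ 2.42 mm/hr

Column moisture flux per unit crosswind length is F = V × PW.
Inflow: F_in = 9.05 × 47.8 = 432.59 mm·m/s
Outflow: F_out = 7.25 × 29.9 = 216.775 mm·m/s
Steady-state rate R = (F_in − F_out)/L = (432.59 − 216.775) / 321000 m = 6.723e-04 mm/s.
R = 6.723e-04 × 3600 = 2.42 mm/hr.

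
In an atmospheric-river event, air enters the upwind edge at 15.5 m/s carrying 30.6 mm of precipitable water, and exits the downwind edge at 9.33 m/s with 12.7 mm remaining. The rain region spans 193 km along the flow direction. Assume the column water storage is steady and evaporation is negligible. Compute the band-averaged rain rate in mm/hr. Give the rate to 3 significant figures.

Column moisture flux per unit crosswind length is F = V × PW.
Inflow: F_in = 15.5 × 30.6 = 474.3 mm·m/s
Outflow: F_out = 9.33 × 12.7 = 118.491 mm·m/s
Steady-state rate R = (F_in − F_out)/L = (474.3 − 118.491) / 193000 m = 1.844e-03 mm/s.
R = 1.844e-03 × 3600 = 6.64 mm/hr.

R ≈ 6.64 mm/hr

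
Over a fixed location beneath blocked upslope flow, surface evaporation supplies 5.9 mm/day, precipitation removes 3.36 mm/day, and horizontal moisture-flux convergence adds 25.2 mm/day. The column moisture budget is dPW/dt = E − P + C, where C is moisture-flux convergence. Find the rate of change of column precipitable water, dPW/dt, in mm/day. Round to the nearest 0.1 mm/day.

dPW/dt = E − P + C = 5.9 − 3.36 + (25.2) = 27.7 mm/day.

dPW/dt ≈ 27.7 mm/day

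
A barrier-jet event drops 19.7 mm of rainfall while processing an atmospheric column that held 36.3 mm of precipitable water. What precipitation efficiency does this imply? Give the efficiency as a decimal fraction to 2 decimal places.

ε = rainfall / PW = 19.7 / 36.3 = 0.54.

ε ≈ 0.54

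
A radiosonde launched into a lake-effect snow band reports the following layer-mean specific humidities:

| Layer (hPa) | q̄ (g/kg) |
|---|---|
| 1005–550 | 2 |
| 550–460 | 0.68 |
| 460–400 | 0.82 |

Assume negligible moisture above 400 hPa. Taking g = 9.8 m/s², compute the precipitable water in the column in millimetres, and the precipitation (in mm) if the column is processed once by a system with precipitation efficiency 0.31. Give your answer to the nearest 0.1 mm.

Precipitable water is the column-integrated vapour mass per unit area: PW = (1/g) Σ q̄ Δp, with q in kg/kg and Δp in Pa (1 kg/m² of water = 1 mm).
Layer 1005–550 hPa: Δp = 455 hPa = 45500 Pa, q̄ = 0.002 kg/kg → 0.002 × 45500 / 9.8 = 9.29 mm
Layer 550–460 hPa: Δp = 90 hPa = 9000 Pa, q̄ = 0.00068 kg/kg → 0.00068 × 9000 / 9.8 = 0.62 mm
Layer 460–400 hPa: Δp = 60 hPa = 6000 Pa, q̄ = 0.00082 kg/kg → 0.00082 × 6000 / 9.8 = 0.50 mm
PW = 9.29 + 0.62 + 0.50 = 10.41 ≈ 10.4 mm.
Precipitation = ε × PW = 0.31 × 10.4 = 3.2 mm.

PW ≈ 10.4 mm; precipitation ≈ 3.2 mm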